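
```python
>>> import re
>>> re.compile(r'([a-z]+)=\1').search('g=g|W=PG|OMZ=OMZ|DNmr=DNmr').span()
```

(0, 3)

`\1` is not a pattern — it's the concrete string captured by group 1, re-applied verbatim.
`search` walks the string left to right and returns the first match it finds.
The match spans [0:3] → 'g=g'.
Captured: group 1 = 'g'.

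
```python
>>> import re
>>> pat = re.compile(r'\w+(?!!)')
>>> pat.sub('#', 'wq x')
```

The negative lookahead/lookbehind blocks any match where the forbidden context is present.
Matches: at [0:2] → 'wq'; at [3:4] → 'x'.
Every occurrence is swapped for '#'.

'# #'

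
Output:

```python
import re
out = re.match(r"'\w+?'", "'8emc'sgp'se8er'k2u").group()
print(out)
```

'8emc'

`match` is anchored at position 0; if the pattern doesn't fit there, it returns None.
The match spans [0:6] → "'8emc'".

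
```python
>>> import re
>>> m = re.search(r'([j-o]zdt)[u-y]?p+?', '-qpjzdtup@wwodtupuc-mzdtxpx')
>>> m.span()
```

The pattern matches a character in [j-o], then the literal 'zdt' (captured); then optionally a character in [u-y], then one or more of the literal 'p' (lazy).
`search` walks the string left to right and returns the first match it finds.
The match spans [3:9] → 'jzdtup'.
Captured: group 1 = 'jzdt'.

(3, 9)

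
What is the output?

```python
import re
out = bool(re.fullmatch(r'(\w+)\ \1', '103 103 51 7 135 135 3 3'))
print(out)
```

False

The backreference `\1` re-matches whatever the first group consumed, character for character.
For `fullmatch`, every character of the input must be accounted for by the pattern.
Here the pattern can't cover the whole string, so the call returns None, and `bool(None)` is False.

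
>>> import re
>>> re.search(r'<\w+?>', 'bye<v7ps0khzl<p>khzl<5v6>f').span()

(13, 16)

`search` walks the string left to right and returns the first match it finds.
The match spans [13:16] → '<p>'.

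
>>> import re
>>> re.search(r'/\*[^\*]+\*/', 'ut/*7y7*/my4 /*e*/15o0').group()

'/*7y7*/'

`re.search` scans for the first position where the pattern succeeds.
The match spans [2:9] → '/*7y7*/'.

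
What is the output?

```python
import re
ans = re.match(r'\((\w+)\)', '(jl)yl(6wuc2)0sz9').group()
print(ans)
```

`re.match` only tries the pattern at the start of the string.
The match spans [0:4] → '(jl)'.
Captured: group 1 = 'jl'.

(jl)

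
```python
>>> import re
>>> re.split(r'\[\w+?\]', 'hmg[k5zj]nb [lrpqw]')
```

['hmg', 'nb ', '']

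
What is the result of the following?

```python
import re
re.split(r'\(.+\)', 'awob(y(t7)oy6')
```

Splitting on the pattern gives 2 pieces.

['awob', 'oy6']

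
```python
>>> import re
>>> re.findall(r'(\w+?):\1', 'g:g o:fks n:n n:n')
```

`\1` is not a pattern — it's the concrete string captured by group 1, re-applied verbatim.
Scanning left to right: at [0:3] match 'g:g', group 1 = 'g'; at [10:13] match 'n:n', group 1 = 'n'; at [14:17] match 'n:n', group 1 = 'n'.
`findall` collects group 1 from each match (3 total).

['g', 'n', 'n']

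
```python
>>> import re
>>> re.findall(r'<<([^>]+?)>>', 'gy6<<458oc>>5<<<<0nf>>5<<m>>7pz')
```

Scanning left to right: at [3:12] match '<<458oc>>', group 1 = '458oc'; at [13:22] match '<<<<0nf>>', group 1 = '<<0nf'; at [23:28] match '<<m>>', group 1 = 'm'.
With a single group, `findall` returns only what that group captured — 3 items.

['458oc', '<<0nf', 'm']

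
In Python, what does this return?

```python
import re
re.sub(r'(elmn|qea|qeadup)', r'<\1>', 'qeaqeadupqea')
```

'<qea><qea>dup<qea>'

Alternation isn't longest-match — the leftmost alternative that fits at this position is chosen.
The replacement refers to a captured group, so each match is rewritten using its own captured text.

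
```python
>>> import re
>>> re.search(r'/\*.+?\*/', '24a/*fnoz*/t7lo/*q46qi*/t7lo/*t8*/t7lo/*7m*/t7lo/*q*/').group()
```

'/*fnoz*/'

A `+?`/`*?`/`{m,n}?` starts at its minimum and grows only as far as needed for what follows to match.
`re.search` tries every starting position until one works.
The match spans [3:11] → '/*fnoz*/'.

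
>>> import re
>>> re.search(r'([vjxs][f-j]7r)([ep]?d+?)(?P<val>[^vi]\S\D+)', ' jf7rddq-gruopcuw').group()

This matches one of [vjxs], then a character in [f-j], then the literal '7r' (captured); then optionally one of [ep], then one or more of a literal 'd' (lazy) (captured); then any character except [vi], then a non-whitespace character, then one or more of a non-digit (captured as 'val').
The match spans [1:17] → 'jf7rddq-gruopcuw'.

'jf7rddq-gruopcuw'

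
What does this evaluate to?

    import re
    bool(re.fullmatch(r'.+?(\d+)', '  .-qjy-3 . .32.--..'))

False

This matches one or more of any character (lazy); then one or more of a digit (captured).
`re.fullmatch` requires the pattern to consume the entire string.
Here the string isn't matched end-to-end, so the call returns None, and `bool(None)` is False.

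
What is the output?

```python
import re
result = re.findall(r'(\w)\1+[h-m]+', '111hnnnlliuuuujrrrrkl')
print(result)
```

A backreference is literal: `\1` must see the identical characters the first group matched.
Because there's exactly one group, `findall` drops the full match and keeps group 1 from each hit.

['1', 'n', 'u', 'r']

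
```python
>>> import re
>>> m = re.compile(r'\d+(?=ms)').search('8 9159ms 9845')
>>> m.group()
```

Because the assertion is zero-width, the text it checks is not consumed and won't appear in the result.
The match spans [2:6] → '9159'.

'9159'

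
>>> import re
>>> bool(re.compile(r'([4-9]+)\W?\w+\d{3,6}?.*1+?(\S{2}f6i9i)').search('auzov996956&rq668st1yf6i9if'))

False

The pattern matches one or more of a character in [4-9] (captured); then optionally a non-word character, then one or more of a word character, then 3 to 6 of a digit (lazy); then zero or more of any character; then one or more of a literal '1' (lazy); then exactly 2 of a non-whitespace character, then the literal 'f6', then the literal 'i9i' (captured).
Here no position works, so the call returns None, and `bool(None)` is False.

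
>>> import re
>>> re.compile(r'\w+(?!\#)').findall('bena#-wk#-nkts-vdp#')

A negative assertion filters positions out without eating any characters.
Scanning left to right: at [0:3] → 'ben'; at [6:7] → 'w'; at [10:14] → 'nkts'; at [15:17] → 'vd'.
No capturing groups, so `findall` returns the 4 full match strings.

['ben', 'w', 'nkts', 'vd']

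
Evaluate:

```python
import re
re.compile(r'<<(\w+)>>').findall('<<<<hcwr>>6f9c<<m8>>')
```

Walking the string: at [2:10] match '<<hcwr>>', group 1 = 'hcwr'; at [14:20] match '<<m8>>', group 1 = 'm8'.
One capturing group, so `findall` returns just the captured substring from each match — 2 in all.

['hcwr', 'm8']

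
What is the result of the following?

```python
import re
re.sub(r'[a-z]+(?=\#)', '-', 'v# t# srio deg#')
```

The lookaround is zero-width — it requires the adjacent text to match without consuming it, so the asserted text isn't part of the match.
Each match is replaced by '-'.

'-# -# srio -#'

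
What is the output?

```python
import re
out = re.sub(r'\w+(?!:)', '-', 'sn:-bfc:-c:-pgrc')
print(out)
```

The negative lookaround is zero-width — it rules out positions where the adjacent text would match, without consuming anything.
`sub` substitutes '-' at each match site.

-n:--c:-c:--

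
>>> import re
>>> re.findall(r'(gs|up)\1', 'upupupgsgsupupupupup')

A backreference is literal: `\1` must see the identical characters the first group matched.
`findall` collects group 1 from each match (4 total).

['up', 'gs', 'up', 'up']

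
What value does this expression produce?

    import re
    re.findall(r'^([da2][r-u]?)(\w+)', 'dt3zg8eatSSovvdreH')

[('dt', '3zg8eatSSovvdreH')]

The pattern matches anchored at the start of the string; then one of [da2], then optionally a character in [r-u] (captured); then one or more of a word character (captured).
Scanning left to right: at [0:18] match 'dt3zg8eatSSovvdreH', groups = ('dt', '3zg8eatSSovvdreH').
2 groups means the one result is a tuple of 2 captured strings — 1 here.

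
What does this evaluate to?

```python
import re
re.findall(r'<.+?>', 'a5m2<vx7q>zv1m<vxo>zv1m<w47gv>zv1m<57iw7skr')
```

['<vx7q>', '<vxo>', '<w47gv>']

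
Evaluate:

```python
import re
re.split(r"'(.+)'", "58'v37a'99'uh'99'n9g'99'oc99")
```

['58', "v37a'99'uh'99'n9g'99", 'oc99']

Matches to split on: at [2:24] → "'v37a'99'uh'99'n9g'99'".
The group in the pattern means `split` returns the separators' captures alongside the pieces.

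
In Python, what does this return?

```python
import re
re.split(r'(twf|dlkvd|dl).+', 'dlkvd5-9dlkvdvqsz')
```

['', 'dlkvd', '']

The regex engine tests alternatives in the order written; an earlier branch that matches wins even if a later one would match more.
Matches to split on: at [0:17] → 'dlkvd5-9dlkvdvqsz'.
Because the pattern has a capturing group, `split` also inserts each captured text between the pieces.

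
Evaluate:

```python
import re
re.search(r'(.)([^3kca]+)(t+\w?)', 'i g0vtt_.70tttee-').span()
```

(0, 15)

The pattern matches any character (captured); then one or more of any character except [3kca] (captured); then one or more of the literal 't', then optionally a word character (captured).
`search` walks the string left to right and returns the first match it finds.
The match spans [0:15] → 'i g0vtt_.70ttte'.
Captured: group 1 = 'i', group 2 = ' g0vtt_.70tt', group 3 = 'te'.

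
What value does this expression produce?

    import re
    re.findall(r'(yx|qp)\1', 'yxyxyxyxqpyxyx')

A backreference is literal: `\1` must see the identical characters the first group matched.
With a single group, `findall` returns only what that group captured — 3 items.

['yx', 'yx', 'yx']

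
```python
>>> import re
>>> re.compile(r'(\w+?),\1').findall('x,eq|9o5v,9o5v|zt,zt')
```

['9o5v', 'zt']

The backreference `\1` re-matches whatever the first group consumed, character for character.
Scanning left to right: at [5:14] match '9o5v,9o5v', group 1 = '9o5v'; at [15:20] match 'zt,zt', group 1 = 'zt'.
With a single group, `findall` returns only what that group captured — 2 items.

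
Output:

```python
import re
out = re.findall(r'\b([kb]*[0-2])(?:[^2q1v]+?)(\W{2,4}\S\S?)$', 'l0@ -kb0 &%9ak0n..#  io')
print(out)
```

[('kb0', '.#  io')]

The `?` after the quantifier makes it lazy — it takes as little as possible before letting the rest of the pattern try.
`findall` packs the 2 group values into a tuple for every match.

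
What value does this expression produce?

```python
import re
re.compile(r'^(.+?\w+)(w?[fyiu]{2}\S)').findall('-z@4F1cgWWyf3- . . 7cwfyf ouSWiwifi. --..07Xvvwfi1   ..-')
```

[('-z@4F1cgWW', 'yf3')]

With 2 capturing groups, `findall` returns a 2-tuple per match.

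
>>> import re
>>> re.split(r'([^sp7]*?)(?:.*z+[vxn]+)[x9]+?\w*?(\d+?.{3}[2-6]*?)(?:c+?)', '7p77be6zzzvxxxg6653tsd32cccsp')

['', '', '6653tsd32', 'ccsp']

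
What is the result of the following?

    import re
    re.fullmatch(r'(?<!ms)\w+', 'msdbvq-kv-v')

None

`(?!…)`/`(?<!…)` only lets a position through if the neighbouring text does NOT match; no characters are consumed.
`fullmatch` succeeds only if the pattern covers the string from start to end.
Here the pattern can't cover the whole string, so the call returns None.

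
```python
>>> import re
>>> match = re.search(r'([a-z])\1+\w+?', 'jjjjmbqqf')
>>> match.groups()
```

('j',)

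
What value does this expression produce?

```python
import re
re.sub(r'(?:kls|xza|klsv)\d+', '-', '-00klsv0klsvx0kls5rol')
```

'-00-klsvx0-rol'

Every occurrence is swapped for '-'.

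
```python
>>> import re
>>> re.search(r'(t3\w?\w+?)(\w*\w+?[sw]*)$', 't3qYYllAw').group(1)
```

't3qY'

The match spans [0:9] → 't3qYYllAw'.
Captured: group 1 = 't3qY', group 2 = 'YllAw'.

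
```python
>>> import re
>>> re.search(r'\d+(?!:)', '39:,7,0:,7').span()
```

`(?!…)`/`(?<!…)` only lets a position through if the neighbouring text does NOT match; no characters are consumed.
The match spans [0:1] → '3'.

(0, 1)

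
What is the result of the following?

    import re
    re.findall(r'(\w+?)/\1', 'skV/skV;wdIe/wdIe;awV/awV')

['skV', 'wdIe', 'awV']

The backreference `\1` re-matches whatever the first group consumed, character for character.
Scanning left to right: at [0:7] match 'skV/skV', group 1 = 'skV'; at [8:17] match 'wdIe/wdIe', group 1 = 'wdIe'; at [18:25] match 'awV/awV', group 1 = 'awV'.
One capturing group, so `findall` returns just the captured substring from each match — 3 in all.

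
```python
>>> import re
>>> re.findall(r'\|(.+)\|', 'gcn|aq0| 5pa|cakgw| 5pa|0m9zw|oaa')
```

['aq0| 5pa|cakgw| 5pa|0m9zw']

Matches: at [3:30] match '|aq0| 5pa|cakgw| 5pa|0m9zw|', group 1 = 'aq0| 5pa|cakgw| 5pa|0m9zw'.
Because there's exactly one group, `findall` drops the full match and keeps group 1 from the one hit.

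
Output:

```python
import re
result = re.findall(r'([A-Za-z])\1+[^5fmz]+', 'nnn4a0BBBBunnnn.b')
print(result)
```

`\1` is not a pattern — it's the concrete string captured by group 1, re-applied verbatim.
Because there's exactly one group, `findall` drops the full match and keeps group 1 from the one hit.

['n']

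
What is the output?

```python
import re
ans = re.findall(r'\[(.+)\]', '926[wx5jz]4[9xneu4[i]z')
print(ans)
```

Scanning left to right: at [3:21] match '[wx5jz]4[9xneu4[i]', group 1 = 'wx5jz]4[9xneu4[i'.
With a single group, `findall` returns only what that group captured — 1 item.

['wx5jz]4[9xneu4[i']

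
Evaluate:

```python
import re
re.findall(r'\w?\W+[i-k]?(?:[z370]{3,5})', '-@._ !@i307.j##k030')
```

The pattern matches optionally a word character, then one or more of a non-word character, then optionally a character in [i-k]; then 3 to 5 of one of [z370] (non-capturing group).
Matches: at [3:11] → '_ !@i307'; at [12:19] → 'j##k030'.
No capturing groups, so `findall` returns the 2 full match strings.

['_ !@i307', 'j##k030']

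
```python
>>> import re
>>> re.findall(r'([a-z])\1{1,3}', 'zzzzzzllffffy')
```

The backreference `\1` re-matches whatever the first group consumed, character for character.
One capturing group, so `findall` returns just the captured substring from each match — 4 in all.

['z', 'z', 'l', 'f']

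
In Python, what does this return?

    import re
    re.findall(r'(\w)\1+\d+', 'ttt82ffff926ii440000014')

['t', 'f', 'i']

The backreference `\1` re-matches whatever the first group consumed, character for character.
Matches: at [0:5] match 'ttt82', group 1 = 't'; at [5:12] match 'ffff926', group 1 = 'f'; at [12:23] match 'ii440000014', group 1 = 'i'.
With a single group, `findall` returns only what that group captured — 3 items.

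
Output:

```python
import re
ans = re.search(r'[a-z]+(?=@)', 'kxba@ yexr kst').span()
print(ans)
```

(0, 4)

The positive lookaround only admits positions where the adjacent text matches; those characters stay outside the span.
`search` walks the string left to right and returns the first match it finds.
The match spans [0:4] → 'kxba'.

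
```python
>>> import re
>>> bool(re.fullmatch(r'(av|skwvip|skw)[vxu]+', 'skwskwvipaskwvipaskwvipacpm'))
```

`fullmatch` succeeds only if the pattern covers the string from start to end.
Here there's no way to consume every character, so the call returns None, and `bool(None)` is False.

False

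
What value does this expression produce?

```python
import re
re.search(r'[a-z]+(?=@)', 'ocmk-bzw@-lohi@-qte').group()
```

The `(?=…)`/`(?<=…)` assertion just peeks at neighbouring text; it doesn't advance the match position.
The match spans [5:8] → 'bzw'.

'bzw'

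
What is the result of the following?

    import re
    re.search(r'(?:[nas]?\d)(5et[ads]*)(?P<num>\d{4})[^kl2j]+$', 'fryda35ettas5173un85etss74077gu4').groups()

('5etss', '7407')

Pattern: optionally one of [nas], then a digit (non-capturing group); then the literal '5et', then zero or more of one of [ads] (captured); then exactly 4 of a digit (captured as 'num'); then one or more of any character except [kl2j]; then anchored at the end.
`re.search` tries every starting position until one works.
The match spans [17:32] → 'n85etss74077gu4'.
Captured: group 1 = '5etss', group 2 = '7407'.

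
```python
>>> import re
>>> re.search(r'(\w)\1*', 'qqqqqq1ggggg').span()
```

(0, 6)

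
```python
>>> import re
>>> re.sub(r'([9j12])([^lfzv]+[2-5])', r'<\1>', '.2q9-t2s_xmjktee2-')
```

'.<2>-'

This matches one of [9j12] (captured); then one or more of any character except [lfzv], then a character in [2-5] (captured).
Matches: at [1:17] → '2q9-t2s_xmjktee2'.
The replacement refers to a captured group, so each match is rewritten using its own captured text.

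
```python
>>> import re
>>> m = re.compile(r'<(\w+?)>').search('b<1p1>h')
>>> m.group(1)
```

'1p1'

The match spans [1:6] → '<1p1>'.
Captured: group 1 = '1p1'.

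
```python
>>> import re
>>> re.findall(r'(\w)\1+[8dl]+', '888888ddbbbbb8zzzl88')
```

['8', 'b', 'z']

`\1` is not a pattern — it's the concrete string captured by group 1, re-applied verbatim.
Matches: at [0:8] match '888888dd', group 1 = '8'; at [8:14] match 'bbbbb8', group 1 = 'b'; at [14:20] match 'zzzl88', group 1 = 'z'.
`findall` collects group 1 from each match (3 total).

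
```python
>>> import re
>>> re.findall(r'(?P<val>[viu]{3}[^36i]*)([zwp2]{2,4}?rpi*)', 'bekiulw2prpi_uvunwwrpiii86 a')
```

[('uvun', 'wwrpiii')]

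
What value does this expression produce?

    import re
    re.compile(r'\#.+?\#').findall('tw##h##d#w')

Because the quantifier is non-greedy, it stops expanding at the earliest point where the rest of the pattern can succeed.
Since nothing is captured, `findall` lists the 2 matched substrings directly.

['##h#', '#d#']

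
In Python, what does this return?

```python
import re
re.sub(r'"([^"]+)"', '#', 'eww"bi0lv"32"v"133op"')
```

Each match is replaced by '#'.

'eww#32#133op"'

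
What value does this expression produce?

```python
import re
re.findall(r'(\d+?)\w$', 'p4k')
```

Pattern: one or more of a digit (lazy) (captured); then a word character; then anchored at the end.
With a single group, `findall` returns only what that group captured — 1 item.

['4']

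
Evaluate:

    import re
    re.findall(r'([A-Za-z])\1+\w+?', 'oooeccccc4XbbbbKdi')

The backreference `\1` re-matches whatever the first group consumed, character for character.
One capturing group, so `findall` returns just the captured substring from each match — 3 in all.

['o', 'c', 'b']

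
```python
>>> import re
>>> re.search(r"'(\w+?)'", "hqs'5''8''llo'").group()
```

"'5'"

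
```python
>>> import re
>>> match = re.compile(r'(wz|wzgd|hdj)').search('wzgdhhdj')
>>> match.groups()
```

('wz',)

`|` is ordered: at each position the engine commits to the first alternative that works.
`re.search` scans for the first position where the pattern succeeds.
The match spans [0:2] → 'wz'.
Captured: group 1 = 'wz'.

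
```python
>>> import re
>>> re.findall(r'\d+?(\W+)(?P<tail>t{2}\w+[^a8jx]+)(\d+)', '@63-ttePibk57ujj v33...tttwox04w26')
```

[('-', 'ttePibk57ujj v3', '3')]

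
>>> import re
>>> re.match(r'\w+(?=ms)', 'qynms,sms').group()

Lookahead/lookbehind check context without consuming it, so the matched span excludes the asserted characters.
`re.match` only tries the pattern at the start of the string.
The match spans [0:3] → 'qyn'.

'qyn'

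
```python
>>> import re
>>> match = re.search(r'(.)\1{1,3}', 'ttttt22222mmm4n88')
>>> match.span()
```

`\1` is not a pattern — it's the concrete string captured by group 1, re-applied verbatim.
The match spans [0:4] → 'tttt'.

(0, 4)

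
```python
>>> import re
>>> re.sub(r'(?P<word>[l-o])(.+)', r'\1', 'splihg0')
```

'spl'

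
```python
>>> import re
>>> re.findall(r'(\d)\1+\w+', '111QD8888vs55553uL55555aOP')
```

['1']

After group 1 captures some text, `\1` only succeeds where that same text appears again.
Matches: at [0:26] match '111QD8888vs55553uL55555aOP', group 1 = '1'.
`findall` collects group 1 from the one match (1 total).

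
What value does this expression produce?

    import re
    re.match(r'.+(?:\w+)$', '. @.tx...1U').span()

(0, 11)

The pattern matches one or more of any character; then one or more of a word character (non-capturing group); then anchored at the end.
`re.match` won't scan ahead — the pattern has to work from the very first character.
The match spans [0:11] → '. @.tx...1U'.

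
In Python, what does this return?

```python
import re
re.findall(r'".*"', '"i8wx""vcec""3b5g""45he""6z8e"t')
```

['"i8wx""vcec""3b5g""45he""6z8e"']

Since nothing is captured, `findall` lists the 1 matched substring directly.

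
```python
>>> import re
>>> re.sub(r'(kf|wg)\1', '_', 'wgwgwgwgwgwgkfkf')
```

After group 1 captures some text, `\1` only succeeds where that same text appears again.
Each match is replaced by '_'.

'____'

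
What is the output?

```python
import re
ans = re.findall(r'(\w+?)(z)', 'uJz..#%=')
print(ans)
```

The pattern matches one or more of a word character (lazy) (captured); then a literal 'z' (captured).
Matches: at [0:3] match 'uJz', groups = ('uJ', 'z').
`findall` packs the 2 group values into a tuple for every match.

[('uJ', 'z')]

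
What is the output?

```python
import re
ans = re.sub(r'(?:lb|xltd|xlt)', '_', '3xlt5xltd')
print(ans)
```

`|` is ordered: at each position the engine commits to the first alternative that works.
`sub` substitutes '_' at each match site.

3_5_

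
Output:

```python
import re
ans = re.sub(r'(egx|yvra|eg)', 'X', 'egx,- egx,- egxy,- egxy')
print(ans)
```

X,- X,- Xy,- Xy

Branches in `(...|...)` are attempted left-to-right; the first branch that allows the whole pattern to succeed is taken.
Matches: at [0:3] → 'egx'; at [6:9] → 'egx'; at [12:15] → 'egx'; at [19:22] → 'egx'.
`sub` substitutes 'X' at each match site.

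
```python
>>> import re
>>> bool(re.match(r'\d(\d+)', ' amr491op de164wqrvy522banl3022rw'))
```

False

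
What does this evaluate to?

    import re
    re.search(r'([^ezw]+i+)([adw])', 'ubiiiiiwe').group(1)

The match spans [0:8] → 'ubiiiiiw'.
Captured: group 1 = 'ubiiiii', group 2 = 'w'.

'ubiiiii'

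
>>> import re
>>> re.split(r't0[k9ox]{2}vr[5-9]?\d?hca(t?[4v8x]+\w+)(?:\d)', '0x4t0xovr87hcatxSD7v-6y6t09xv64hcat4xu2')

Pattern: the literal 't0', then exactly 2 of one of [k9ox], then the literal 'vr'; then optionally a character in [5-9], then optionally a digit, then the literal 'hca'; then optionally a literal 't', then one or more of one of [4v8x], then one or more of a word character (captured); then a digit (non-capturing group).
Matches to split on: at [3:19] → 't0xovr87hcatxSD7'.
The group in the pattern means `split` returns the separators' captures alongside the pieces.

['0x4', 'txSD', 'v-6y6t09xv64hcat4xu2']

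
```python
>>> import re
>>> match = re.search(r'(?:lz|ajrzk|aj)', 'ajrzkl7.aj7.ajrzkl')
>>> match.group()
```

Branches in `(...|...)` are attempted left-to-right; the first branch that allows the whole pattern to succeed is taken.
The match spans [0:5] → 'ajrzk'.

'ajrzk'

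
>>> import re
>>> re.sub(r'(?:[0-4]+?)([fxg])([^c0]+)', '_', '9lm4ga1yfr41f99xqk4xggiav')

'9lm_'

This matches one or more of a character in [0-4] (lazy) (non-capturing group); then one of [fxg] (captured); then one or more of any character except [c0] (captured).
Matches: at [3:25] → '4ga1yfr41f99xqk4xggiav'.
Each match is replaced by '_'.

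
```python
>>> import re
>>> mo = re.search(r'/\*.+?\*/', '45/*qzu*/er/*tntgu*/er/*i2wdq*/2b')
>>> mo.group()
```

A `+?`/`*?`/`{m,n}?` starts at its minimum and grows only as far as needed for what follows to match.
Unlike `match`, `search` isn't anchored — it looks for the pattern anywhere in the string.
The match spans [2:9] → '/*qzu*/'.

'/*qzu*/'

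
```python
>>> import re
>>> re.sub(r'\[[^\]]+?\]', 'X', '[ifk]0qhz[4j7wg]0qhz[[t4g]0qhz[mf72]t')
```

'X0qhzX0qhzX0qhzXt'

Matches: at [0:5] → '[ifk]'; at [9:16] → '[4j7wg]'; at [20:26] → '[[t4g]'; at [30:36] → '[mf72]'.
Every occurrence is swapped for 'X'.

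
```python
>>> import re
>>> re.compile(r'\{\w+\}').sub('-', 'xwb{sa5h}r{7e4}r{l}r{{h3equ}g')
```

'xwb-r-r-r{-g'

Matches: at [3:9] → '{sa5h}'; at [10:15] → '{7e4}'; at [16:19] → '{l}'; at [21:28] → '{h3equ}'.
Every occurrence is swapped for '-'.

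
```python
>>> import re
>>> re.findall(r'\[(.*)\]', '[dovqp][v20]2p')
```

['dovqp][v20']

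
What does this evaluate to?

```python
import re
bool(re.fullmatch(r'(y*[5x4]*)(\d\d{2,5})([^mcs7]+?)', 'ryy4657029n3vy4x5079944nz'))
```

False

`re.fullmatch` is like wrapping the pattern in `^…$` (in single-line mode).
Here the pattern can't cover the whole string, so the call returns None, and `bool(None)` is False.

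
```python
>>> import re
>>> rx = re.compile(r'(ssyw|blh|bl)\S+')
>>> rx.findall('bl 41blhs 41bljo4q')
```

Alternation tries branches left to right and keeps the first one that lets the overall match succeed at that position.
Walking the string: at [5:9] match 'blhs', group 1 = 'blh'; at [12:18] match 'bljo4q', group 1 = 'bl'.
With a single group, `findall` returns only what that group captured — 2 items.

['blh', 'bl']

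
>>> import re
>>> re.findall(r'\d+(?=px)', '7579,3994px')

['3994']

The lookaround is zero-width — it requires the adjacent text to match without consuming it, so the asserted text isn't part of the match.
Matches: at [5:9] → '3994'.
With no groups in the pattern, `findall` gives back each whole match — 1 here.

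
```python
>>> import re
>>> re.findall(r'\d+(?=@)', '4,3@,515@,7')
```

['3', '515']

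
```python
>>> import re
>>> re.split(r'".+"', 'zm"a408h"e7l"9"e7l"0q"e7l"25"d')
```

Splitting on the pattern gives 2 pieces.

['zm', 'd']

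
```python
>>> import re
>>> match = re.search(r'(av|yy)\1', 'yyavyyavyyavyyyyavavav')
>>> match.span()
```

A backreference is literal: `\1` must see the identical characters the first group matched.
The match spans [12:16] → 'yyyy'.

(12, 16)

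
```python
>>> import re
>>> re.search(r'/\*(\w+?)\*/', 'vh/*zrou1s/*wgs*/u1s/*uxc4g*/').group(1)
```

'wgs'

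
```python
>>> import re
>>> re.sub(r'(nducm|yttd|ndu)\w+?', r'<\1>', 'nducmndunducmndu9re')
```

'<nducm>du<nducm>du9re'

Alternation isn't longest-match — the leftmost alternative that fits at this position is chosen.
Matches: at [0:6] → 'nducmn'; at [8:14] → 'nducmn'.
`\1` in the replacement pulls in group 1's text for each match.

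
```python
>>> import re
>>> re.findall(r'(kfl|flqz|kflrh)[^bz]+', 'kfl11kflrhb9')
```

One capturing group, so `findall` returns just the captured substring from the one match — 1 in all.

['kfl']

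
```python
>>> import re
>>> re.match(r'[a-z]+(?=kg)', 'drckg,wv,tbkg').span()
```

`match` is anchored at position 0; if the pattern doesn't fit there, it returns None.
The match spans [0:3] → 'drc'.

(0, 3)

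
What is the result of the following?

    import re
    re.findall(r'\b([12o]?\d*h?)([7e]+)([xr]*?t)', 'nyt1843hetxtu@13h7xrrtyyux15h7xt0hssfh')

Pattern: a word boundary (`\b`, zero-width); then optionally one of [12o], then zero or more of a digit, then optionally a literal 'h' (captured); then one or more of one of [7e] (captured); then zero or more of one of [xr] (lazy), then a literal 't' (captured).
Matches: at [14:22] match '13h7xrrt', groups = ('13h', '7', 'xrrt').
With 3 capturing groups, `findall` returns a 3-tuple per match.

[('13h', '7', 'xrrt')]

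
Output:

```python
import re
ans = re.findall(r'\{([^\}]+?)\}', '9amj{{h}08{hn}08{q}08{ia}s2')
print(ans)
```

['{h', 'hn', 'q', 'ia']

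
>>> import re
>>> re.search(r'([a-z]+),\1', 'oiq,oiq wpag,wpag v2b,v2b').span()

(0, 7)

`\1` is not a pattern — it's the concrete string captured by group 1, re-applied verbatim.
The match spans [0:7] → 'oiq,oiq'.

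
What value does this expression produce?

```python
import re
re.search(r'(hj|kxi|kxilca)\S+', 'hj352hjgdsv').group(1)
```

'hj'

`re.search` tries every starting position until one works.
The match spans [0:11] → 'hj352hjgdsv'.
Captured: group 1 = 'hj'.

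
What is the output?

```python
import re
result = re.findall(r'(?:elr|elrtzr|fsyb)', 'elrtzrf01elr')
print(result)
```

['elr', 'elr']

Alternation isn't longest-match — the leftmost alternative that fits at this position is chosen.
Walking the string: at [0:3] → 'elr'; at [9:12] → 'elr'.
With no groups in the pattern, `findall` gives back each whole match — 2 here.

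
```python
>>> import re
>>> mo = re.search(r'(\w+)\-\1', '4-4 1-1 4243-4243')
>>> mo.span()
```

`\1` is not a pattern — it's the concrete string captured by group 1, re-applied verbatim.
The match spans [0:3] → '4-4'.

(0, 3)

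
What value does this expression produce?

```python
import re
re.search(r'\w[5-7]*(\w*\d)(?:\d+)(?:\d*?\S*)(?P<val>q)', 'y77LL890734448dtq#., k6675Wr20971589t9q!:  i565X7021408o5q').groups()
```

The match spans [0:17] → 'y77LL890734448dtq'.
Captured: group 1 = 'LL89073444', group 2 = 'q'.

('LL89073444', 'q')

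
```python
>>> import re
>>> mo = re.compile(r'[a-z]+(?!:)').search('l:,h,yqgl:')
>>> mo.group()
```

The negative lookaround is zero-width — it rules out positions where the adjacent text would match, without consuming anything.
The match spans [3:4] → 'h'.

'h'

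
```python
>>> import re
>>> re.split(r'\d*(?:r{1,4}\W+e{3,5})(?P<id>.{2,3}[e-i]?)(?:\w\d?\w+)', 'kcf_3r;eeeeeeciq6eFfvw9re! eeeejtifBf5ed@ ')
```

The pattern matches zero or more of a digit; then 1 to 4 of the literal 'r', then one or more of a non-word character, then 3 to 5 of the literal 'e' (non-capturing group); then 2 to 3 of any character, then optionally a character in [e-i] (captured as 'id'); then a word character, then optionally a digit, then one or more of a word character (non-capturing group).
Because the pattern has a capturing group, `split` also inserts each captured text between the pieces.

['kcf_', 'eci', '! eeeejtifBf5ed@ ']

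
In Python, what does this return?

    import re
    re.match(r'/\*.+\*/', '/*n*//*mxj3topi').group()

'/*n*/'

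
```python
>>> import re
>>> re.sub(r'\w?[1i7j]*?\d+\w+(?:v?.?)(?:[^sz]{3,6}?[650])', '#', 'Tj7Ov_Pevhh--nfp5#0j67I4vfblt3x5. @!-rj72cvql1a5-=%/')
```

'###. @!-#-=%/'

Because the quantifier is non-greedy, it stops expanding at the earliest point where the rest of the pattern can succeed.
Each match is replaced by '#'.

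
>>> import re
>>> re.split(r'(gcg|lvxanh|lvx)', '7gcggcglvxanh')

['7', 'gcg', '', 'gcg', '', 'lvxanh', '']

Branches in `(...|...)` are attempted left-to-right; the first branch that allows the whole pattern to succeed is taken.
Matches to split on: at [1:4] → 'gcg'; at [4:7] → 'gcg'; at [7:13] → 'lvxanh'.
`re.split` interleaves the captured-group text with the surrounding fragments.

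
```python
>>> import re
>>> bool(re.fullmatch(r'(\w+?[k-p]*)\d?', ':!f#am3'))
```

Pattern: one or more of a word character (lazy), then zero or more of a character in [k-p] (captured); then optionally a digit.
`fullmatch` succeeds only if the pattern covers the string from start to end.
Here the pattern can't cover the whole string, so the call returns None, and `bool(None)` is False.

False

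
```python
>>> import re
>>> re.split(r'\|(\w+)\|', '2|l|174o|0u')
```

['2', 'l', '174o|0u']

Matches to split on: at [1:4] → '|l|'.
Because the pattern has a capturing group, `split` also inserts each captured text between the pieces.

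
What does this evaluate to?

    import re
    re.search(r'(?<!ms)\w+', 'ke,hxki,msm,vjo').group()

Because the assertion is negative and zero-width, positions next to the forbidden text are skipped.
The match spans [0:2] → 'ke'.

'ke'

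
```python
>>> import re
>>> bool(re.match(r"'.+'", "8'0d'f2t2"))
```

`re.match` won't scan ahead — the pattern has to work from the very first character.
Here the pattern fails at index 0, so the call returns None, and `bool(None)` is False.

False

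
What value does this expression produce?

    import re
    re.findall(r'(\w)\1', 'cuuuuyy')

['u', 'u', 'y']

A backreference is literal: `\1` must see the identical characters the first group matched.
Matches: at [1:3] match 'uu', group 1 = 'u'; at [3:5] match 'uu', group 1 = 'u'; at [5:7] match 'yy', group 1 = 'y'.
`findall` collects group 1 from each match (3 total).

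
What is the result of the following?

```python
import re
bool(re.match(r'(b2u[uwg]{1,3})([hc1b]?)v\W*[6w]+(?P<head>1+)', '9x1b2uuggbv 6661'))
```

Pattern: the literal 'b2u', then 1 to 3 of one of [uwg] (captured); then optionally one of [hc1b] (captured); then the literal 'v', then zero or more of a non-word character, then one or more of one of [6w]; then one or more of a literal '1' (captured as 'head').
`re.match` won't scan ahead — the pattern has to work from the very first character.
Here the string doesn't start with a match, so the call returns None, and `bool(None)` is False.

False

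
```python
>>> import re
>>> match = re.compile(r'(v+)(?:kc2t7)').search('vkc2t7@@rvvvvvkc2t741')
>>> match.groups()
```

The match spans [0:6] → 'vkc2t7'.
Captured: group 1 = 'v'.

('v',)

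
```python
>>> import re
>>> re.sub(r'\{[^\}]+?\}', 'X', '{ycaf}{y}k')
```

`sub` substitutes 'X' at each match site.

'XXk'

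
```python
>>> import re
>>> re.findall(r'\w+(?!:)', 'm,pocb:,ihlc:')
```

Because the assertion is negative and zero-width, positions next to the forbidden text are skipped.
Scanning left to right: at [0:1] → 'm'; at [2:5] → 'poc'; at [8:11] → 'ihl'.
Since nothing is captured, `findall` lists the 3 matched substrings directly.

['m', 'poc', 'ihl']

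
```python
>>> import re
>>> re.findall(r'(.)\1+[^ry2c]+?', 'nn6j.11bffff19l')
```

`\1` has to match the exact text group 1 already captured.
With a single group, `findall` returns only what that group captured — 3 items.

['n', '1', 'f']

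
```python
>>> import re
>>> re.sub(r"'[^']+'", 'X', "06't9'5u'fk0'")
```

'06X5uX'

`sub` substitutes 'X' at each match site.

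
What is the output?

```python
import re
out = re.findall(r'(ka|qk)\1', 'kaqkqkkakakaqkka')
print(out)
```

`\1` is not a pattern — it's the concrete string captured by group 1, re-applied verbatim.
Scanning left to right: at [2:6] match 'qkqk', group 1 = 'qk'; at [6:10] match 'kaka', group 1 = 'ka'.
One capturing group, so `findall` returns just the captured substring from each match — 2 in all.

['qk', 'ka']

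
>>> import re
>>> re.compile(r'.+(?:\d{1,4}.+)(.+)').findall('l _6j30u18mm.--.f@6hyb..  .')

Pattern: one or more of any character; then 1 to 4 of a digit, then one or more of any character (non-capturing group); then one or more of any character (captured).
Walking the string: at [0:27] match 'l _6j30u18mm.--.f@6hyb..  .', group 1 = '.'.
`findall` collects group 1 from the one match (1 total).

['.']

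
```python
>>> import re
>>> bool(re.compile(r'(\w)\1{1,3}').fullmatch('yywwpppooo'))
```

The backreference `\1` re-matches whatever the first group consumed, character for character.
`re.fullmatch` requires the pattern to consume the entire string.
Here there's no way to consume every character, so the call returns None, and `bool(None)` is False.

False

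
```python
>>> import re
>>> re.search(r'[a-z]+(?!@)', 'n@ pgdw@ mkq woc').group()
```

'pgd'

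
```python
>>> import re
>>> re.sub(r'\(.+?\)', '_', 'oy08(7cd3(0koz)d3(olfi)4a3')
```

A non-greedy quantifier consumes as few characters as it can — just enough that the remainder of the pattern still matches from where it stops; whatever follows it matches normally.
Matches: at [4:15] → '(7cd3(0koz)'; at [17:23] → '(olfi)'.
Every occurrence is swapped for '_'.

'oy08_d3_4a3'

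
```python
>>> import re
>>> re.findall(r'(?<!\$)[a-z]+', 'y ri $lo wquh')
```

['y', 'ri', 'o', 'wquh']

`(?!…)`/`(?<!…)` only lets a position through if the neighbouring text does NOT match; no characters are consumed.
Scanning left to right: at [0:1] → 'y'; at [2:4] → 'ri'; at [7:8] → 'o'; at [9:13] → 'wquh'.
No capturing groups, so `findall` returns the 4 full match strings.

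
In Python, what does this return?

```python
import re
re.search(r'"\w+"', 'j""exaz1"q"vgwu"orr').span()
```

`re.search` scans for the first position where the pattern succeeds.
The match spans [2:9] → '"exaz1"'.

(2, 9)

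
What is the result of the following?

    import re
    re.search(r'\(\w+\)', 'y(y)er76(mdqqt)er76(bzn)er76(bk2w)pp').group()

`search` walks the string left to right and returns the first match it finds.
The match spans [1:4] → '(y)'.

'(y)'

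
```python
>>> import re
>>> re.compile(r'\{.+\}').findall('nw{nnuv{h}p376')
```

No capturing groups, so `findall` returns the 1 full match string.

['{nnuv{h}']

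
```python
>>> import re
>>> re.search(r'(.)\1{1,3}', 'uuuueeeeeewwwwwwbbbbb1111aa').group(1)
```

The match spans [0:4] → 'uuuu'.
Captured: group 1 = 'u'.

'u'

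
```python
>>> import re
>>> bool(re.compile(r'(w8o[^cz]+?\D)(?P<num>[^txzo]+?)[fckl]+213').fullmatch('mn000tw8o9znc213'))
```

This matches the literal 'w8o', then one or more of any character except [cz] (lazy), then a non-digit (captured); then one or more of any character except [txzo] (lazy) (captured as 'num'); then one or more of one of [fckl], then the literal '213'.
`re.fullmatch` is like wrapping the pattern in `^…$` (in single-line mode).
Here there's no way to consume every character, so the call returns None, and `bool(None)` is False.

False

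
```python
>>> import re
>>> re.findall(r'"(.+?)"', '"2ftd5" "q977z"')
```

Matches: at [0:7] match '"2ftd5"', group 1 = '2ftd5'; at [8:15] match '"q977z"', group 1 = 'q977z'.
One capturing group, so `findall` returns just the captured substring from each match — 2 in all.

['2ftd5', 'q977z']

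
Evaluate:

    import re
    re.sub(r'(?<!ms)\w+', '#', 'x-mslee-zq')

'#-#-#'

Because the assertion is negative and zero-width, positions next to the forbidden text are skipped.
Each match is replaced by '#'.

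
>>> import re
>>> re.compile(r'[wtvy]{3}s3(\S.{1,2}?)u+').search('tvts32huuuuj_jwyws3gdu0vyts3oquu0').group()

'tvts32huuuu'

Pattern: exactly 3 of one of [wtvy], then the literal 's3'; then a non-whitespace character, then 1 to 2 of any character (lazy) (captured); then one or more of a literal 'u'.
`re.search` tries every starting position until one works.
The match spans [0:11] → 'tvts32huuuu'.
Captured: group 1 = '2h'.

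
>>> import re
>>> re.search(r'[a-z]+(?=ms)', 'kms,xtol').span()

The positive lookaround only admits positions where the adjacent text matches; those characters stay outside the span.
`re.search` tries every starting position until one works.
The match spans [0:1] → 'k'.

(0, 1)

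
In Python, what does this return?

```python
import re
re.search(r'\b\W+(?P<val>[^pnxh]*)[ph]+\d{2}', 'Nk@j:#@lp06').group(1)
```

'j:#@l'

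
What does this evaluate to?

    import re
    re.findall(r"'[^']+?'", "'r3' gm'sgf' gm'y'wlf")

["'r3'", "'sgf'", "'y'"]

Matches: at [0:4] → "'r3'"; at [7:12] → "'sgf'"; at [15:18] → "'y'".
Since nothing is captured, `findall` lists the 3 matched substrings directly.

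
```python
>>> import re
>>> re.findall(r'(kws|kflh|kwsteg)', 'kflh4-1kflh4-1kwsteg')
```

['kflh', 'kflh', 'kws']

`|` is ordered: at each position the engine commits to the first alternative that works.
Scanning left to right: at [0:4] match 'kflh', group 1 = 'kflh'; at [7:11] match 'kflh', group 1 = 'kflh'; at [14:17] match 'kws', group 1 = 'kws'.
`findall` collects group 1 from each match (3 total).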